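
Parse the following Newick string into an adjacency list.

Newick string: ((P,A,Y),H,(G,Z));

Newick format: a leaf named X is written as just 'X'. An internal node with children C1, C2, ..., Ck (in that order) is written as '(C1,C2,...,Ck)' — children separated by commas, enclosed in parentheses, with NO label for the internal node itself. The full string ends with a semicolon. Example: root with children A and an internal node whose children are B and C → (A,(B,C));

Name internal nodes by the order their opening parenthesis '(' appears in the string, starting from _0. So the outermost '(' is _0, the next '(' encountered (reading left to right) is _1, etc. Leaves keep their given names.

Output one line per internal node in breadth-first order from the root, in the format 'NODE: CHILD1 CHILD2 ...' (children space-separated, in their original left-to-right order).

Input: ((P,A,Y),H,(G,Z));
Scanning left-to-right, naming '(' by encounter order:
  pos 0: '(' -> open internal node _0 (depth 1)
  pos 1: '(' -> open internal node _1 (depth 2)
  pos 7: ')' -> close internal node _1 (now at depth 1)
  pos 11: '(' -> open internal node _2 (depth 2)
  pos 15: ')' -> close internal node _2 (now at depth 1)
  pos 16: ')' -> close internal node _0 (now at depth 0)
Total internal nodes: 3
BFS adjacency from root:
  _0: _1 H _2
  _1: P A Y
  _2: G Z

Answer: _0: _1 H _2
_1: P A Y
_2: G Z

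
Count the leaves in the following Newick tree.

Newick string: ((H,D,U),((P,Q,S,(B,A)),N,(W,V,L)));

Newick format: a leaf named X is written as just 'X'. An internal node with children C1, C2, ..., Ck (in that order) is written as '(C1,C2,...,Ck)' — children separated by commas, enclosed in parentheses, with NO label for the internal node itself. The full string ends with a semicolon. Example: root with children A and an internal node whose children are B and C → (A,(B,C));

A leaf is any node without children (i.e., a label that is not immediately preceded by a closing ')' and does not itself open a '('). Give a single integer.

Answer: 12

Derivation:
Newick: ((H,D,U),((P,Q,S,(B,A)),N,(W,V,L)));
Scan left-to-right; a leaf is any maximal label run not followed by '(':
  pos 2: leaf 'H' → count = 1
  pos 4: leaf 'D' → count = 2
  pos 6: leaf 'U' → count = 3
  pos 11: leaf 'P' → count = 4
  pos 13: leaf 'Q' → count = 5
  pos 15: leaf 'S' → count = 6
  pos 18: leaf 'B' → count = 7
  pos 20: leaf 'A' → count = 8
  pos 24: leaf 'N' → count = 9
  pos 27: leaf 'W' → count = 10
  pos 29: leaf 'V' → count = 11
  pos 31: leaf 'L' → count = 12
Total leaves: 12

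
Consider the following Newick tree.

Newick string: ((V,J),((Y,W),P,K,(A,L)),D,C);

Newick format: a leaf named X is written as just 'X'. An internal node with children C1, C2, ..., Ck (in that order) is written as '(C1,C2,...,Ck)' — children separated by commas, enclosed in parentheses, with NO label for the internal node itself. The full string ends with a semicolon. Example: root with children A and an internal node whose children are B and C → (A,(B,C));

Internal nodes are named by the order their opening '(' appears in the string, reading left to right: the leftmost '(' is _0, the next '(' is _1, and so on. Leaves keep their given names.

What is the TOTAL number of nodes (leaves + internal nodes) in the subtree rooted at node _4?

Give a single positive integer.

Newick: ((V,J),((Y,W),P,K,(A,L)),D,C);
Locate _4: it is the '(' at position 18 (the 5th '(' reading left to right).
Query: subtree rooted at _4
_4: subtree_size = 1 + 2
  A: subtree_size = 1 + 0
  L: subtree_size = 1 + 0
Total subtree size of _4: 3

Answer: 3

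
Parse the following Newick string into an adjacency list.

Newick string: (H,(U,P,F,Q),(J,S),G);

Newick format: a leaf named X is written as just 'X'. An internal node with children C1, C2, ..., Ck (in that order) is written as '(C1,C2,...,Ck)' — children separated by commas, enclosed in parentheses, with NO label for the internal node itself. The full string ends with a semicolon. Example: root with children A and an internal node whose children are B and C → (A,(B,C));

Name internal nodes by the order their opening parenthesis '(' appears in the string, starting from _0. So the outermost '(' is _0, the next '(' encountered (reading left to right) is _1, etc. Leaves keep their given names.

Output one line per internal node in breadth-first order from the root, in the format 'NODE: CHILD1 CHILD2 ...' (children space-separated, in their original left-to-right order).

Answer: _0: H _1 _2 G
_1: U P F Q
_2: J S

Derivation:
Input: (H,(U,P,F,Q),(J,S),G);
Scanning left-to-right, naming '(' by encounter order:
  pos 0: '(' -> open internal node _0 (depth 1)
  pos 3: '(' -> open internal node _1 (depth 2)
  pos 11: ')' -> close internal node _1 (now at depth 1)
  pos 13: '(' -> open internal node _2 (depth 2)
  pos 17: ')' -> close internal node _2 (now at depth 1)
  pos 20: ')' -> close internal node _0 (now at depth 0)
Total internal nodes: 3
BFS adjacency from root:
  _0: H _1 _2 G
  _1: U P F Q
  _2: J S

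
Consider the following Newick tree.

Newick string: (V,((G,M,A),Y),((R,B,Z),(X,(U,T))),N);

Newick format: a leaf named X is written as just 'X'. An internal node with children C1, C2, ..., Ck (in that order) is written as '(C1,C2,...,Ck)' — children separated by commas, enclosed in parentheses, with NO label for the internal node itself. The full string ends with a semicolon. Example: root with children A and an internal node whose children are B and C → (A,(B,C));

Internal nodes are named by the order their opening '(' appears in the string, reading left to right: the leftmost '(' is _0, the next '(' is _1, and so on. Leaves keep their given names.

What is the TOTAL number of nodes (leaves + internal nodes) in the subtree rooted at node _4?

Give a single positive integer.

Newick: (V,((G,M,A),Y),((R,B,Z),(X,(U,T))),N);
Locate _4: it is the '(' at position 16 (the 5th '(' reading left to right).
Query: subtree rooted at _4
_4: subtree_size = 1 + 3
  R: subtree_size = 1 + 0
  B: subtree_size = 1 + 0
  Z: subtree_size = 1 + 0
Total subtree size of _4: 4

Answer: 4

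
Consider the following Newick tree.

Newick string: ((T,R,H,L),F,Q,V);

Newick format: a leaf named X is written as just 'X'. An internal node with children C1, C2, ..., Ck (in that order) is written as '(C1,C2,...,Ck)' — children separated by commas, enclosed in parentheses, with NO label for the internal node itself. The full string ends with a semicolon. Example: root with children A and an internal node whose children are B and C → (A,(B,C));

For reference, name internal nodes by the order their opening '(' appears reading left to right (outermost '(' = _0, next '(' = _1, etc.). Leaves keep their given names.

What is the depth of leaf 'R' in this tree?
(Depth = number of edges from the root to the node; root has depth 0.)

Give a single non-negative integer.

Answer: 2

Derivation:
Newick: ((T,R,H,L),F,Q,V);
Naming internals by '(' encounter order: outermost '(' = _0, next = _1, ...
Query node: R
Path from root: _0 -> _1 -> R
Depth of R: 2 (number of edges from root)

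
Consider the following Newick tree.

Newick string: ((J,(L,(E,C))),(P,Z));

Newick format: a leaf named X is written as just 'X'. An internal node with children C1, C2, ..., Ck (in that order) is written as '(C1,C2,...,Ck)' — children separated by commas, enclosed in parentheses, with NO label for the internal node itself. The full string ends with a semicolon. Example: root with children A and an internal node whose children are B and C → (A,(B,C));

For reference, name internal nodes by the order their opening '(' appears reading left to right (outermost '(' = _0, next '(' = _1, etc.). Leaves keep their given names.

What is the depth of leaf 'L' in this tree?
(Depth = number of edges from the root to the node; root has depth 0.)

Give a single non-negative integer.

Newick: ((J,(L,(E,C))),(P,Z));
Naming internals by '(' encounter order: outermost '(' = _0, next = _1, ...
Query node: L
Path from root: _0 -> _1 -> _2 -> L
Depth of L: 3 (number of edges from root)

Answer: 3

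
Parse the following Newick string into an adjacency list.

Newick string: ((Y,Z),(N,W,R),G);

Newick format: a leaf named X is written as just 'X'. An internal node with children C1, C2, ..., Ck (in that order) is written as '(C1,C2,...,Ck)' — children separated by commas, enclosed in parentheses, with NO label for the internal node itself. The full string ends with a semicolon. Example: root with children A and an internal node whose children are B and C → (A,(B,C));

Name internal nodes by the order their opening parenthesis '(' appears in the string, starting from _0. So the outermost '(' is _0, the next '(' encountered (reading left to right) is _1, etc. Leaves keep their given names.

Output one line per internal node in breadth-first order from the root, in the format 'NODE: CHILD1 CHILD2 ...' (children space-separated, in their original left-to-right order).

Answer: _0: _1 _2 G
_1: Y Z
_2: N W R

Derivation:
Input: ((Y,Z),(N,W,R),G);
Scanning left-to-right, naming '(' by encounter order:
  pos 0: '(' -> open internal node _0 (depth 1)
  pos 1: '(' -> open internal node _1 (depth 2)
  pos 5: ')' -> close internal node _1 (now at depth 1)
  pos 7: '(' -> open internal node _2 (depth 2)
  pos 13: ')' -> close internal node _2 (now at depth 1)
  pos 16: ')' -> close internal node _0 (now at depth 0)
Total internal nodes: 3
BFS adjacency from root:
  _0: _1 _2 G
  _1: Y Z
  _2: N W R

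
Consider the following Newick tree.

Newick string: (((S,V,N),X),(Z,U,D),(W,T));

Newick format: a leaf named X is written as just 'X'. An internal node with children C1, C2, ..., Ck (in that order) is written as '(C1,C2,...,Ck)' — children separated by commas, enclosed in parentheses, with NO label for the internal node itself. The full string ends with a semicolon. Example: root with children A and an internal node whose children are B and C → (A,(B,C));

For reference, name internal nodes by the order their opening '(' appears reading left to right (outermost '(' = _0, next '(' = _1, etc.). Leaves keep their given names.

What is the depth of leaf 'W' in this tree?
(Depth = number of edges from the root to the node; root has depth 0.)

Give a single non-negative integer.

Answer: 2

Derivation:
Newick: (((S,V,N),X),(Z,U,D),(W,T));
Naming internals by '(' encounter order: outermost '(' = _0, next = _1, ...
Query node: W
Path from root: _0 -> _4 -> W
Depth of W: 2 (number of edges from root)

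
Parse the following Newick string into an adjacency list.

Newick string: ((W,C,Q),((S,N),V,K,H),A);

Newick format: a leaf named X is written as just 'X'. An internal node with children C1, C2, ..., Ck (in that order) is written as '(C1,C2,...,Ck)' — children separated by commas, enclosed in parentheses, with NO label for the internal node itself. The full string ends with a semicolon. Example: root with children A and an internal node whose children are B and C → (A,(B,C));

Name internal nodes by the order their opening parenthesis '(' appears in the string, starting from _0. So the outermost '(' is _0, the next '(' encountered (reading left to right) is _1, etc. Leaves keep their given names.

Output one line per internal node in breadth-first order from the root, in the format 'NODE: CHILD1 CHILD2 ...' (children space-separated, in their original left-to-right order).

Input: ((W,C,Q),((S,N),V,K,H),A);
Scanning left-to-right, naming '(' by encounter order:
  pos 0: '(' -> open internal node _0 (depth 1)
  pos 1: '(' -> open internal node _1 (depth 2)
  pos 7: ')' -> close internal node _1 (now at depth 1)
  pos 9: '(' -> open internal node _2 (depth 2)
  pos 10: '(' -> open internal node _3 (depth 3)
  pos 14: ')' -> close internal node _3 (now at depth 2)
  pos 21: ')' -> close internal node _2 (now at depth 1)
  pos 24: ')' -> close internal node _0 (now at depth 0)
Total internal nodes: 4
BFS adjacency from root:
  _0: _1 _2 A
  _1: W C Q
  _2: _3 V K H
  _3: S N

Answer: _0: _1 _2 A
_1: W C Q
_2: _3 V K H
_3: S N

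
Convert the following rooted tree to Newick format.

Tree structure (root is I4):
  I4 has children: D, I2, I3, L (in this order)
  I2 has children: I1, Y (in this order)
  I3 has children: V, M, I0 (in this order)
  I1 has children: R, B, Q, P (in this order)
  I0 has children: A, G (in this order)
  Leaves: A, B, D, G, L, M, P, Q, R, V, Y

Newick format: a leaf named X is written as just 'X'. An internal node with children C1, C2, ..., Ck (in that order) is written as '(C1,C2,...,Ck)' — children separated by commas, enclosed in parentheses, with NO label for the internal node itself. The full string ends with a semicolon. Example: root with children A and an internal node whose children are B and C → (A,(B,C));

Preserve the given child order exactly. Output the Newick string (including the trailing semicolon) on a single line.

internal I4 with children ['D', 'I2', 'I3', 'L']
  leaf 'D' → 'D'
  internal I2 with children ['I1', 'Y']
    internal I1 with children ['R', 'B', 'Q', 'P']
      leaf 'R' → 'R'
      leaf 'B' → 'B'
      leaf 'Q' → 'Q'
      leaf 'P' → 'P'
    → '(R,B,Q,P)'
    leaf 'Y' → 'Y'
  → '((R,B,Q,P),Y)'
  internal I3 with children ['V', 'M', 'I0']
    leaf 'V' → 'V'
    leaf 'M' → 'M'
    internal I0 with children ['A', 'G']
      leaf 'A' → 'A'
      leaf 'G' → 'G'
    → '(A,G)'
  → '(V,M,(A,G))'
  leaf 'L' → 'L'
→ '(D,((R,B,Q,P),Y),(V,M,(A,G)),L)'
Final: (D,((R,B,Q,P),Y),(V,M,(A,G)),L);

Answer: (D,((R,B,Q,P),Y),(V,M,(A,G)),L);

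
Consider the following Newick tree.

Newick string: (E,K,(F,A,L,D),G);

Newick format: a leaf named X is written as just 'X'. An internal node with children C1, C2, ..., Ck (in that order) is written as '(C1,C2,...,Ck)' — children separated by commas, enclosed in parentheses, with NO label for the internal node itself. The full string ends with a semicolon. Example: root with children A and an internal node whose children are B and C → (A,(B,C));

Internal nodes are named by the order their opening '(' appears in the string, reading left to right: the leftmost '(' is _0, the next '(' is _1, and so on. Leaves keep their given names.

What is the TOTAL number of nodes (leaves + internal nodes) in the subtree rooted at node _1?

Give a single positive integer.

Newick: (E,K,(F,A,L,D),G);
Locate _1: it is the '(' at position 5 (the 2nd '(' reading left to right).
Query: subtree rooted at _1
_1: subtree_size = 1 + 4
  F: subtree_size = 1 + 0
  A: subtree_size = 1 + 0
  L: subtree_size = 1 + 0
  D: subtree_size = 1 + 0
Total subtree size of _1: 5

Answer: 5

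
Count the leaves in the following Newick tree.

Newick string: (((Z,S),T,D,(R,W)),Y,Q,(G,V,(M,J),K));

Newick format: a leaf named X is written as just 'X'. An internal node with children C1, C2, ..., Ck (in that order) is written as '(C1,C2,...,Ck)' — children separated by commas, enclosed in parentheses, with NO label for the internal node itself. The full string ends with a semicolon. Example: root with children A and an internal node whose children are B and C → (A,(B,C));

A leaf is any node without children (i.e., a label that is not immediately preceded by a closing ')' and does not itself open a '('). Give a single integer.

Newick: (((Z,S),T,D,(R,W)),Y,Q,(G,V,(M,J),K));
Scan left-to-right; a leaf is any maximal label run not followed by '(':
  pos 3: leaf 'Z' → count = 1
  pos 5: leaf 'S' → count = 2
  pos 8: leaf 'T' → count = 3
  pos 10: leaf 'D' → count = 4
  pos 13: leaf 'R' → count = 5
  pos 15: leaf 'W' → count = 6
  pos 19: leaf 'Y' → count = 7
  pos 21: leaf 'Q' → count = 8
  pos 24: leaf 'G' → count = 9
  pos 26: leaf 'V' → count = 10
  pos 29: leaf 'M' → count = 11
  pos 31: leaf 'J' → count = 12
  pos 34: leaf 'K' → count = 13
Total leaves: 13

Answer: 13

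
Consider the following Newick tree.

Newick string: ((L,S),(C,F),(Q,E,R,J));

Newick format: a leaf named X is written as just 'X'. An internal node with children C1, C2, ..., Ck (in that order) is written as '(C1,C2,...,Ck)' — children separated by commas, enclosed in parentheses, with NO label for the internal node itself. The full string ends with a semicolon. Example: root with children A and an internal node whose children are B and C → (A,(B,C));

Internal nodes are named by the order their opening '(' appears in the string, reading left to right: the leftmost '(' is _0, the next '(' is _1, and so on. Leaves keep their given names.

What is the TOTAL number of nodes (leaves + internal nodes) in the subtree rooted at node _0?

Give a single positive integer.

Newick: ((L,S),(C,F),(Q,E,R,J));
Locate _0: it is the '(' at position 0 (the 1st '(' reading left to right).
Query: subtree rooted at _0
_0: subtree_size = 1 + 11
  _1: subtree_size = 1 + 2
    L: subtree_size = 1 + 0
    S: subtree_size = 1 + 0
  _2: subtree_size = 1 + 2
    C: subtree_size = 1 + 0
    F: subtree_size = 1 + 0
  _3: subtree_size = 1 + 4
    Q: subtree_size = 1 + 0
    E: subtree_size = 1 + 0
    R: subtree_size = 1 + 0
    J: subtree_size = 1 + 0
Total subtree size of _0: 12

Answer: 12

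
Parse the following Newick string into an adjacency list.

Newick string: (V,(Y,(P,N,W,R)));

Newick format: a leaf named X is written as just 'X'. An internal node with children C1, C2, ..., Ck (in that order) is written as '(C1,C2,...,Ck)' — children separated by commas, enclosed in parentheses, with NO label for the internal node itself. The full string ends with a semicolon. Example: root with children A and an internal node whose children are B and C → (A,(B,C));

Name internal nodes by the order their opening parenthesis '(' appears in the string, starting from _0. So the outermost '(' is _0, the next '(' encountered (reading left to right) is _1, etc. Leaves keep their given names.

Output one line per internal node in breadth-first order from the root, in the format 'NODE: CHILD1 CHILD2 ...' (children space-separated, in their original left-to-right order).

Answer: _0: V _1
_1: Y _2
_2: P N W R

Derivation:
Input: (V,(Y,(P,N,W,R)));
Scanning left-to-right, naming '(' by encounter order:
  pos 0: '(' -> open internal node _0 (depth 1)
  pos 3: '(' -> open internal node _1 (depth 2)
  pos 6: '(' -> open internal node _2 (depth 3)
  pos 14: ')' -> close internal node _2 (now at depth 2)
  pos 15: ')' -> close internal node _1 (now at depth 1)
  pos 16: ')' -> close internal node _0 (now at depth 0)
Total internal nodes: 3
BFS adjacency from root:
  _0: V _1
  _1: Y _2
  _2: P N W R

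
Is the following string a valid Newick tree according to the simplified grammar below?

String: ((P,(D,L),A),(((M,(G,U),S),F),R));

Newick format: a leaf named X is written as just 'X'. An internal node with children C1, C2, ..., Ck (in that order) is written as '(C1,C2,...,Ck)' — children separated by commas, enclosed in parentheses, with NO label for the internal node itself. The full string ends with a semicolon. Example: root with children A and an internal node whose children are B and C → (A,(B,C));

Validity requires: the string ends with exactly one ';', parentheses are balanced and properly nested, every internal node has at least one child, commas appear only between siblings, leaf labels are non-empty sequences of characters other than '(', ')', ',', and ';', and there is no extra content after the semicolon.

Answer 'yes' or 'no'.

Answer: yes

Derivation:
Input: ((P,(D,L),A),(((M,(G,U),S),F),R));
Paren balance: 7 '(' vs 7 ')' OK
Ends with single ';': True
Full parse: OK
Valid: True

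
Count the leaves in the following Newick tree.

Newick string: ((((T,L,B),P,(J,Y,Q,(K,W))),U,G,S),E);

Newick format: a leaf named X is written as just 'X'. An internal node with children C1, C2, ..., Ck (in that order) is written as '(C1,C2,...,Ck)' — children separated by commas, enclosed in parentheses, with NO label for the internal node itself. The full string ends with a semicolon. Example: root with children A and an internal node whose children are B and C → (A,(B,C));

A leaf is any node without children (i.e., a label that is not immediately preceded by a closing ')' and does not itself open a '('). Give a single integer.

Newick: ((((T,L,B),P,(J,Y,Q,(K,W))),U,G,S),E);
Scan left-to-right; a leaf is any maximal label run not followed by '(':
  pos 4: leaf 'T' → count = 1
  pos 6: leaf 'L' → count = 2
  pos 8: leaf 'B' → count = 3
  pos 11: leaf 'P' → count = 4
  pos 14: leaf 'J' → count = 5
  pos 16: leaf 'Y' → count = 6
  pos 18: leaf 'Q' → count = 7
  pos 21: leaf 'K' → count = 8
  pos 23: leaf 'W' → count = 9
  pos 28: leaf 'U' → count = 10
  pos 30: leaf 'G' → count = 11
  pos 32: leaf 'S' → count = 12
  pos 35: leaf 'E' → count = 13
Total leaves: 13

Answer: 13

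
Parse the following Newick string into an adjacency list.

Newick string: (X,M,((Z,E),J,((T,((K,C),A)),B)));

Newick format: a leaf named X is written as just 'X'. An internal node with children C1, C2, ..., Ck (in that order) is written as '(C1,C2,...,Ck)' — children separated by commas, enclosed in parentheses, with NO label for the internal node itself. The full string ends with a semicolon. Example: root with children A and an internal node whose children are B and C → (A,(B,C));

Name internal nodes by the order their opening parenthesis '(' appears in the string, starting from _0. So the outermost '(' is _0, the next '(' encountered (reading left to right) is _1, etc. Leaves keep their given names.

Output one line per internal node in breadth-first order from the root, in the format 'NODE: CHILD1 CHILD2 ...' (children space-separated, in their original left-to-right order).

Input: (X,M,((Z,E),J,((T,((K,C),A)),B)));
Scanning left-to-right, naming '(' by encounter order:
  pos 0: '(' -> open internal node _0 (depth 1)
  pos 5: '(' -> open internal node _1 (depth 2)
  pos 6: '(' -> open internal node _2 (depth 3)
  pos 10: ')' -> close internal node _2 (now at depth 2)
  pos 14: '(' -> open internal node _3 (depth 3)
  pos 15: '(' -> open internal node _4 (depth 4)
  pos 18: '(' -> open internal node _5 (depth 5)
  pos 19: '(' -> open internal node _6 (depth 6)
  pos 23: ')' -> close internal node _6 (now at depth 5)
  pos 26: ')' -> close internal node _5 (now at depth 4)
  pos 27: ')' -> close internal node _4 (now at depth 3)
  pos 30: ')' -> close internal node _3 (now at depth 2)
  pos 31: ')' -> close internal node _1 (now at depth 1)
  pos 32: ')' -> close internal node _0 (now at depth 0)
Total internal nodes: 7
BFS adjacency from root:
  _0: X M _1
  _1: _2 J _3
  _2: Z E
  _3: _4 B
  _4: T _5
  _5: _6 A
  _6: K C

Answer: _0: X M _1
_1: _2 J _3
_2: Z E
_3: _4 B
_4: T _5
_5: _6 A
_6: K C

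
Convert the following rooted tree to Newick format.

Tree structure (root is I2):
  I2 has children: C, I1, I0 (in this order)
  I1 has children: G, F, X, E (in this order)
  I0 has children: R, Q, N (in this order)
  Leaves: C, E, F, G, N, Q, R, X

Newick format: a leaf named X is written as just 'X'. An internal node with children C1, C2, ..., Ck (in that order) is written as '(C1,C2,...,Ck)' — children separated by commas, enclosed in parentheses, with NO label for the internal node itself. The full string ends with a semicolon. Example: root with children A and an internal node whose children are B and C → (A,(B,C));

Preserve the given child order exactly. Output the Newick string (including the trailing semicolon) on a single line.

Answer: (C,(G,F,X,E),(R,Q,N));

Derivation:
internal I2 with children ['C', 'I1', 'I0']
  leaf 'C' → 'C'
  internal I1 with children ['G', 'F', 'X', 'E']
    leaf 'G' → 'G'
    leaf 'F' → 'F'
    leaf 'X' → 'X'
    leaf 'E' → 'E'
  → '(G,F,X,E)'
  internal I0 with children ['R', 'Q', 'N']
    leaf 'R' → 'R'
    leaf 'Q' → 'Q'
    leaf 'N' → 'N'
  → '(R,Q,N)'
→ '(C,(G,F,X,E),(R,Q,N))'
Final: (C,(G,F,X,E),(R,Q,N));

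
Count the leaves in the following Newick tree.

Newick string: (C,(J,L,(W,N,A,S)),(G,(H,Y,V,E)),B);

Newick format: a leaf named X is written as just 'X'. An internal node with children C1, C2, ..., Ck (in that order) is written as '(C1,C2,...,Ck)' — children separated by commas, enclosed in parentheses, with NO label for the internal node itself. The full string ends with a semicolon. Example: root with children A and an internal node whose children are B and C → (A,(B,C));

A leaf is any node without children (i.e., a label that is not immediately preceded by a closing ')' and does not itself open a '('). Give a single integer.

Answer: 13

Derivation:
Newick: (C,(J,L,(W,N,A,S)),(G,(H,Y,V,E)),B);
Scan left-to-right; a leaf is any maximal label run not followed by '(':
  pos 1: leaf 'C' → count = 1
  pos 4: leaf 'J' → count = 2
  pos 6: leaf 'L' → count = 3
  pos 9: leaf 'W' → count = 4
  pos 11: leaf 'N' → count = 5
  pos 13: leaf 'A' → count = 6
  pos 15: leaf 'S' → count = 7
  pos 20: leaf 'G' → count = 8
  pos 23: leaf 'H' → count = 9
  pos 25: leaf 'Y' → count = 10
  pos 27: leaf 'V' → count = 11
  pos 29: leaf 'E' → count = 12
  pos 33: leaf 'B' → count = 13
Total leaves: 13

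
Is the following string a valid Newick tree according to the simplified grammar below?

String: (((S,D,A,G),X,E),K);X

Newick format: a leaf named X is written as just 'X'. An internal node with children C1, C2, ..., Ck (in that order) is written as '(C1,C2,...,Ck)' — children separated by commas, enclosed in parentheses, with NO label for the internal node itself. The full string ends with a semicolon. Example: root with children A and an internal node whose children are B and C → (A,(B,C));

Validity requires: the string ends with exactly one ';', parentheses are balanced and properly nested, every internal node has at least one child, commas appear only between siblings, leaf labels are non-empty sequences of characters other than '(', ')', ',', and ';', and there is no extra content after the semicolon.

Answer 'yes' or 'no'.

Input: (((S,D,A,G),X,E),K);X
Paren balance: 3 '(' vs 3 ')' OK
Ends with single ';': False
Full parse: FAILS (must end with ;)
Valid: False

Answer: no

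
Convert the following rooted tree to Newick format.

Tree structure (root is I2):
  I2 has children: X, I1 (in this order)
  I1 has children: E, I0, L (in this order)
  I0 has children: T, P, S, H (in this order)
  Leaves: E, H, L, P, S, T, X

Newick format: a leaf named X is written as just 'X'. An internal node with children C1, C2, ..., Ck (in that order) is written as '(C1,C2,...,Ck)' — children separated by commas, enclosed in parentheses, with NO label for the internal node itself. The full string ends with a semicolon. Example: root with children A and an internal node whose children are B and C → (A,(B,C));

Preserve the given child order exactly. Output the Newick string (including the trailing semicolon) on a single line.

internal I2 with children ['X', 'I1']
  leaf 'X' → 'X'
  internal I1 with children ['E', 'I0', 'L']
    leaf 'E' → 'E'
    internal I0 with children ['T', 'P', 'S', 'H']
      leaf 'T' → 'T'
      leaf 'P' → 'P'
      leaf 'S' → 'S'
      leaf 'H' → 'H'
    → '(T,P,S,H)'
    leaf 'L' → 'L'
  → '(E,(T,P,S,H),L)'
→ '(X,(E,(T,P,S,H),L))'
Final: (X,(E,(T,P,S,H),L));

Answer: (X,(E,(T,P,S,H),L));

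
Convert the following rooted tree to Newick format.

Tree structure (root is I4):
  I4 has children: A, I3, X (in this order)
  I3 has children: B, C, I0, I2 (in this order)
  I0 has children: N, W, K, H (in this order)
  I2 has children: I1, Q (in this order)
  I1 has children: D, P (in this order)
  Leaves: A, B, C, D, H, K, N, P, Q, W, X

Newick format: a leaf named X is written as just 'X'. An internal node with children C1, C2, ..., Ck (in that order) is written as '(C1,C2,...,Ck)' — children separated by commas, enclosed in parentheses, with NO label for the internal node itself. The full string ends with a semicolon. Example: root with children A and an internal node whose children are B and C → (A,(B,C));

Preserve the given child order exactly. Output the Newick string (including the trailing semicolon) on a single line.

Answer: (A,(B,C,(N,W,K,H),((D,P),Q)),X);

Derivation:
internal I4 with children ['A', 'I3', 'X']
  leaf 'A' → 'A'
  internal I3 with children ['B', 'C', 'I0', 'I2']
    leaf 'B' → 'B'
    leaf 'C' → 'C'
    internal I0 with children ['N', 'W', 'K', 'H']
      leaf 'N' → 'N'
      leaf 'W' → 'W'
      leaf 'K' → 'K'
      leaf 'H' → 'H'
    → '(N,W,K,H)'
    internal I2 with children ['I1', 'Q']
      internal I1 with children ['D', 'P']
        leaf 'D' → 'D'
        leaf 'P' → 'P'
      → '(D,P)'
      leaf 'Q' → 'Q'
    → '((D,P),Q)'
  → '(B,C,(N,W,K,H),((D,P),Q))'
  leaf 'X' → 'X'
→ '(A,(B,C,(N,W,K,H),((D,P),Q)),X)'
Final: (A,(B,C,(N,W,K,H),((D,P),Q)),X);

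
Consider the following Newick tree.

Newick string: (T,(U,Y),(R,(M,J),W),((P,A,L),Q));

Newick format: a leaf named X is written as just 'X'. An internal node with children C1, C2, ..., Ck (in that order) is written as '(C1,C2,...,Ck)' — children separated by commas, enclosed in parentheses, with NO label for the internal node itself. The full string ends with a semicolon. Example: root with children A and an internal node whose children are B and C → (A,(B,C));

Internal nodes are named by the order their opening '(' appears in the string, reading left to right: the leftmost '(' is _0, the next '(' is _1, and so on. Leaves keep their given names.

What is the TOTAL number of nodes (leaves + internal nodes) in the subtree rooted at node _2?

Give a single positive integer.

Answer: 6

Derivation:
Newick: (T,(U,Y),(R,(M,J),W),((P,A,L),Q));
Locate _2: it is the '(' at position 9 (the 3rd '(' reading left to right).
Query: subtree rooted at _2
_2: subtree_size = 1 + 5
  R: subtree_size = 1 + 0
  _3: subtree_size = 1 + 2
    M: subtree_size = 1 + 0
    J: subtree_size = 1 + 0
  W: subtree_size = 1 + 0
Total subtree size of _2: 6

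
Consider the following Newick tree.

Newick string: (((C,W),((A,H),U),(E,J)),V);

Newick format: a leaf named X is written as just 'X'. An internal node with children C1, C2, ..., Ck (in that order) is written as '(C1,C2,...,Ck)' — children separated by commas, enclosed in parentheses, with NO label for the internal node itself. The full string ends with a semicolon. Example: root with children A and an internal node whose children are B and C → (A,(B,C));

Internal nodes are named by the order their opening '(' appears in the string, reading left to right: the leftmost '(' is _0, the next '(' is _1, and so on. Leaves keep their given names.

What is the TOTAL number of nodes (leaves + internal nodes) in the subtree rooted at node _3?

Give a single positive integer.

Answer: 5

Derivation:
Newick: (((C,W),((A,H),U),(E,J)),V);
Locate _3: it is the '(' at position 8 (the 4th '(' reading left to right).
Query: subtree rooted at _3
_3: subtree_size = 1 + 4
  _4: subtree_size = 1 + 2
    A: subtree_size = 1 + 0
    H: subtree_size = 1 + 0
  U: subtree_size = 1 + 0
Total subtree size of _3: 5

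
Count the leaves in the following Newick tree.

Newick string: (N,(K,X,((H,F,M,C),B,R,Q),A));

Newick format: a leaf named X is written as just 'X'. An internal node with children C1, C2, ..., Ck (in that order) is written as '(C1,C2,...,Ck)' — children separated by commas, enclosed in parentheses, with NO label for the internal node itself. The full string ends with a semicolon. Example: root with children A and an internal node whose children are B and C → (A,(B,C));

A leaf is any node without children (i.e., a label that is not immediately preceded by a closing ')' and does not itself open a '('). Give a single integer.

Newick: (N,(K,X,((H,F,M,C),B,R,Q),A));
Scan left-to-right; a leaf is any maximal label run not followed by '(':
  pos 1: leaf 'N' → count = 1
  pos 4: leaf 'K' → count = 2
  pos 6: leaf 'X' → count = 3
  pos 10: leaf 'H' → count = 4
  pos 12: leaf 'F' → count = 5
  pos 14: leaf 'M' → count = 6
  pos 16: leaf 'C' → count = 7
  pos 19: leaf 'B' → count = 8
  pos 21: leaf 'R' → count = 9
  pos 23: leaf 'Q' → count = 10
  pos 26: leaf 'A' → count = 11
Total leaves: 11

Answer: 11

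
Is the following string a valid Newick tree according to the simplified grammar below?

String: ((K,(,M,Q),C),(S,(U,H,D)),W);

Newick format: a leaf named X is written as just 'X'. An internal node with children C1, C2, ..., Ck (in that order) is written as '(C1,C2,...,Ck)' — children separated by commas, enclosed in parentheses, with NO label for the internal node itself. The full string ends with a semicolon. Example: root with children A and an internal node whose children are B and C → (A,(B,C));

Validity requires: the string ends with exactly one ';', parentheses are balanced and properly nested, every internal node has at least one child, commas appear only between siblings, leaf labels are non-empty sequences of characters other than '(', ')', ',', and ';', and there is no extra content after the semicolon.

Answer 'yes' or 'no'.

Answer: no

Derivation:
Input: ((K,(,M,Q),C),(S,(U,H,D)),W);
Paren balance: 5 '(' vs 5 ')' OK
Ends with single ';': True
Full parse: FAILS (empty leaf label at pos 5)
Valid: False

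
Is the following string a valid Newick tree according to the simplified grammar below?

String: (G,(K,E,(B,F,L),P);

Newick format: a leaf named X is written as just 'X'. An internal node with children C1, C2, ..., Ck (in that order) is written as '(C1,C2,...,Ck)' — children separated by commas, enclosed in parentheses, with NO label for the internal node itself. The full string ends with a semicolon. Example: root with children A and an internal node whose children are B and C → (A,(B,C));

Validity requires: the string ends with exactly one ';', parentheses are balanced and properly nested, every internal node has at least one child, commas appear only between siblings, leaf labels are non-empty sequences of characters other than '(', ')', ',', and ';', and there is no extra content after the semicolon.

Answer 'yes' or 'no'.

Input: (G,(K,E,(B,F,L),P);
Paren balance: 3 '(' vs 2 ')' MISMATCH
Ends with single ';': True
Full parse: FAILS (expected , or ) at pos 18)
Valid: False

Answer: no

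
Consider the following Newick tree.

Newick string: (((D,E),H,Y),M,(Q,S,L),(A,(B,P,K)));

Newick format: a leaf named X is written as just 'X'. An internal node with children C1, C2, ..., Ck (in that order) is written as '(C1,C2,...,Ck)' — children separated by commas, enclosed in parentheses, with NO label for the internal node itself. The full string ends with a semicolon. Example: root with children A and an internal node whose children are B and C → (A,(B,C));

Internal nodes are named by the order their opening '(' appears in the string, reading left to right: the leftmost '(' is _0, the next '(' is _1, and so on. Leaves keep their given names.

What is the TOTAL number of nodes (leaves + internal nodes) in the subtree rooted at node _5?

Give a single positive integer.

Newick: (((D,E),H,Y),M,(Q,S,L),(A,(B,P,K)));
Locate _5: it is the '(' at position 26 (the 6th '(' reading left to right).
Query: subtree rooted at _5
_5: subtree_size = 1 + 3
  B: subtree_size = 1 + 0
  P: subtree_size = 1 + 0
  K: subtree_size = 1 + 0
Total subtree size of _5: 4

Answer: 4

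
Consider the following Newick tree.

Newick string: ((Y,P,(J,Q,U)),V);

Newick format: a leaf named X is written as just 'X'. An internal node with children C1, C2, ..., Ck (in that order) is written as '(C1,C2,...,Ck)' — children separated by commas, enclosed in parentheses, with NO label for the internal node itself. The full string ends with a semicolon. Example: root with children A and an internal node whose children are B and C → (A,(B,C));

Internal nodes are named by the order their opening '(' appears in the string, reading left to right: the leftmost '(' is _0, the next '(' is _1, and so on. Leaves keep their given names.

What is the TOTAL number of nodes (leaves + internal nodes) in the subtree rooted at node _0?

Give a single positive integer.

Answer: 9

Derivation:
Newick: ((Y,P,(J,Q,U)),V);
Locate _0: it is the '(' at position 0 (the 1st '(' reading left to right).
Query: subtree rooted at _0
_0: subtree_size = 1 + 8
  _1: subtree_size = 1 + 6
    Y: subtree_size = 1 + 0
    P: subtree_size = 1 + 0
    _2: subtree_size = 1 + 3
      J: subtree_size = 1 + 0
      Q: subtree_size = 1 + 0
      U: subtree_size = 1 + 0
  V: subtree_size = 1 + 0
Total subtree size of _0: 9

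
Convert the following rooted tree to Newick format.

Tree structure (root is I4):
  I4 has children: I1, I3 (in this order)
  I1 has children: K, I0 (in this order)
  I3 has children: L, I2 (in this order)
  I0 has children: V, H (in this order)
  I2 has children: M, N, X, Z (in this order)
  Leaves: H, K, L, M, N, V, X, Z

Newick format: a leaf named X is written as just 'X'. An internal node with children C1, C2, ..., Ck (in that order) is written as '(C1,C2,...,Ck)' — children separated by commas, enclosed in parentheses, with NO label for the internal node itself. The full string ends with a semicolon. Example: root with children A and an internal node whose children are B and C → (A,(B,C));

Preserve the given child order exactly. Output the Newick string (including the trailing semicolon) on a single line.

Answer: ((K,(V,H)),(L,(M,N,X,Z)));

Derivation:
internal I4 with children ['I1', 'I3']
  internal I1 with children ['K', 'I0']
    leaf 'K' → 'K'
    internal I0 with children ['V', 'H']
      leaf 'V' → 'V'
      leaf 'H' → 'H'
    → '(V,H)'
  → '(K,(V,H))'
  internal I3 with children ['L', 'I2']
    leaf 'L' → 'L'
    internal I2 with children ['M', 'N', 'X', 'Z']
      leaf 'M' → 'M'
      leaf 'N' → 'N'
      leaf 'X' → 'X'
      leaf 'Z' → 'Z'
    → '(M,N,X,Z)'
  → '(L,(M,N,X,Z))'
→ '((K,(V,H)),(L,(M,N,X,Z)))'
Final: ((K,(V,H)),(L,(M,N,X,Z)));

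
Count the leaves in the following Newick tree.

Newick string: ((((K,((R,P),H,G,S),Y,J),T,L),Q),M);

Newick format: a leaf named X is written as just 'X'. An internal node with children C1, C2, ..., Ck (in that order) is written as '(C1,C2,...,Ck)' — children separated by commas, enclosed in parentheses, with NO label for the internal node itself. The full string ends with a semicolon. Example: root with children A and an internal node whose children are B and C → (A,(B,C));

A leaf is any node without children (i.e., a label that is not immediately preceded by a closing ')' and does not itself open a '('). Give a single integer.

Answer: 12

Derivation:
Newick: ((((K,((R,P),H,G,S),Y,J),T,L),Q),M);
Scan left-to-right; a leaf is any maximal label run not followed by '(':
  pos 4: leaf 'K' → count = 1
  pos 8: leaf 'R' → count = 2
  pos 10: leaf 'P' → count = 3
  pos 13: leaf 'H' → count = 4
  pos 15: leaf 'G' → count = 5
  pos 17: leaf 'S' → count = 6
  pos 20: leaf 'Y' → count = 7
  pos 22: leaf 'J' → count = 8
  pos 25: leaf 'T' → count = 9
  pos 27: leaf 'L' → count = 10
  pos 30: leaf 'Q' → count = 11
  pos 33: leaf 'M' → count = 12
Total leaves: 12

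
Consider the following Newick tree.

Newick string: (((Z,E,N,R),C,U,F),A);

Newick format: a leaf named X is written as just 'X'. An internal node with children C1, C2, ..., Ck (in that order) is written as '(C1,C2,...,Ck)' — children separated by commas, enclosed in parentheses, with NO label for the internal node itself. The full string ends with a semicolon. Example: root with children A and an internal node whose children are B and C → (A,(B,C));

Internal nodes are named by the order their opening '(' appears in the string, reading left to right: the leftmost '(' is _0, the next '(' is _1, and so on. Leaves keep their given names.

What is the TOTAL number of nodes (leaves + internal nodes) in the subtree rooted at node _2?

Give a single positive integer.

Answer: 5

Derivation:
Newick: (((Z,E,N,R),C,U,F),A);
Locate _2: it is the '(' at position 2 (the 3rd '(' reading left to right).
Query: subtree rooted at _2
_2: subtree_size = 1 + 4
  Z: subtree_size = 1 + 0
  E: subtree_size = 1 + 0
  N: subtree_size = 1 + 0
  R: subtree_size = 1 + 0
Total subtree size of _2: 5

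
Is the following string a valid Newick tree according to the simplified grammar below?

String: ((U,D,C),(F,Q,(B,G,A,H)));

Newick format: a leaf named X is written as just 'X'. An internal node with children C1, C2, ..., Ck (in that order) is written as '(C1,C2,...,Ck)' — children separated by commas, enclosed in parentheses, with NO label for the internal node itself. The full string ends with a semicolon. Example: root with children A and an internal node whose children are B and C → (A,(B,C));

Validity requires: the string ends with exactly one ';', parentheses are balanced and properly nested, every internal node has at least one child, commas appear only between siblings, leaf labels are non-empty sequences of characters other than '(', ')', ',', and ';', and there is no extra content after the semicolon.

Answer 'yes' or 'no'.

Answer: yes

Derivation:
Input: ((U,D,C),(F,Q,(B,G,A,H)));
Paren balance: 4 '(' vs 4 ')' OK
Ends with single ';': True
Full parse: OK
Valid: True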